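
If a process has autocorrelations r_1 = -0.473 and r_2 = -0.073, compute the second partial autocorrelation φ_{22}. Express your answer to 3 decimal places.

φ_{22} = (r_2 − r_1²) / (1 − r_1²)
r_1² = (-0.473)² = 0.223729
Numerator = -0.073 − 0.2237 = -0.2967; denominator = 1 − 0.2237 = 0.7763
φ_{22} = -0.2967 / 0.7763 = -0.382

-0.382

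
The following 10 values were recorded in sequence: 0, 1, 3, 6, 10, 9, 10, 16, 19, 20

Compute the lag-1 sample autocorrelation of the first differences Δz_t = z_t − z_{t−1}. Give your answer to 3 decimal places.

First differences Δz: 1, 2, 3, 4, -1, 1, 6, 3, 1
Mean of differences = 2.2222
Numerator Σ(Δz_t−Δz̄)(Δz_{t+1}−Δz̄) = -2.9383
Denominator Σ(Δz_t−Δz̄)² = 33.5556
r_1(Δz) = -2.9383 / 33.5556 = -0.088

-0.088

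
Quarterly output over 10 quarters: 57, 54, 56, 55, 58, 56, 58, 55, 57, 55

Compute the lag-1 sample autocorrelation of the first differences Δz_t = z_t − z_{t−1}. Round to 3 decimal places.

-0.765

First differences Δz: -3, 2, -1, 3, -2, 2, -3, 2, -2
Mean of differences = -0.2222
Numerator Σ(Δz_t−Δz̄)(Δz_{t+1}−Δz̄) = -36.3827
Denominator Σ(Δz_t−Δz̄)² = 47.5556
r_1(Δz) = -36.3827 / 47.5556 = -0.765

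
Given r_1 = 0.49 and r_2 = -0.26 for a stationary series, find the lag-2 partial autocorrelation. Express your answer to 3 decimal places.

-0.658

φ_{22} = (r_2 − r_1²) / (1 − r_1²)
r_1² = (0.49)² = 0.2401
Numerator = -0.26 − 0.2401 = -0.5001; denominator = 1 − 0.2401 = 0.7599
φ_{22} = -0.5001 / 0.7599 = -0.658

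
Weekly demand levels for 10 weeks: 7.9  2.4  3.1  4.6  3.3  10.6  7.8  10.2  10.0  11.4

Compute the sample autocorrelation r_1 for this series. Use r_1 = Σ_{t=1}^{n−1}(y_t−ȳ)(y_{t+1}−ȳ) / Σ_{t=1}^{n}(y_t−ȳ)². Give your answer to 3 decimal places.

Mean ȳ = (7.9 + 2.4 + 3.1 + 4.6 + 3.3 + 10.6 + 7.8 + 10.2 + 10.0 + 11.4)/10 = 7.1300
Numerator Σ_{t=1}^{9}(y_t−ȳ)(y_{t+1}−ȳ) = 47.4631
Denominator Σ(y_t−ȳ)² = 108.6610
r_1 = 47.4631 / 108.6610 = 0.437

0.437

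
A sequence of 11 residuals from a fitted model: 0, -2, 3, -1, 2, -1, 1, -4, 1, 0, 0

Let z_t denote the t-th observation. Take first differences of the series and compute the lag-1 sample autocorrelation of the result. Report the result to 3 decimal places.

-0.822

First differences Δz: -2, 5, -4, 3, -3, 2, -5, 5, -1, 0
Mean of differences = 0.0000
Numerator Σ(Δz_t−Δz̄)(Δz_{t+1}−Δz̄) = -97.0000
Denominator Σ(Δz_t−Δz̄)² = 118.0000
r_1(Δz) = -97.0000 / 118.0000 = -0.822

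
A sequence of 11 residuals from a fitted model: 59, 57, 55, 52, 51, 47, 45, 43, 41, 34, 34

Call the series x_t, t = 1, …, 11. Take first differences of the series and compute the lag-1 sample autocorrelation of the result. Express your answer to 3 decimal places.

First differences Δx: -2, -2, -3, -1, -4, -2, -2, -2, -7, 0
Mean of differences = -2.5000
Numerator Σ(Δx_t−Δx̄)(Δx_{t+1}−Δx̄) = -16.7500
Denominator Σ(Δx_t−Δx̄)² = 32.5000
r_1(Δx) = -16.7500 / 32.5000 = -0.515

-0.515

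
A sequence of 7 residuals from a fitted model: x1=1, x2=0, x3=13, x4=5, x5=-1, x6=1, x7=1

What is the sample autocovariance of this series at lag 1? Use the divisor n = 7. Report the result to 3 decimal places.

0.058

Mean x̄ = (1 + 0 + 13 + 5 − 1 + 1 + 1)/7 = 2.8571
Deviations: -1.8571, -2.8571, 10.1429, 2.1429, -3.8571, -1.8571, -1.8571
Σ_{t=1}^{6}(x_t−x̄)(x_{t+1}−x̄) = 0.4082
γ_1 = 0.4082 / 7 = 0.058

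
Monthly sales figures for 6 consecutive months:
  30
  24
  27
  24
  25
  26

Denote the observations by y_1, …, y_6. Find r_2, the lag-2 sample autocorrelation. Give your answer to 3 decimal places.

0.269

Mean ȳ = (30 + 24 + 27 + 24 + 25 + 26)/6 = 26.0000
Deviations from mean: 4.0000, -2.0000, 1.0000, -2.0000, -1.0000, 0.0000
Σ(y_t−ȳ)(y_{t+2}−ȳ) = (4.0000) + (4.0000) + (-1.0000) + (0.0000) = 7.0000
Denominator Σ(y_t−ȳ)² = 26.0000
r_2 = 7.0000 / 26.0000 = 0.269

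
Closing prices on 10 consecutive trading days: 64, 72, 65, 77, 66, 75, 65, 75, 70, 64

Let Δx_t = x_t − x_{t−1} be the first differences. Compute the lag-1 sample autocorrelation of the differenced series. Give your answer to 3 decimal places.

-0.807

First differences Δx: 8, -7, 12, -11, 9, -10, 10, -5, -6
Mean of differences = 0.0000
Numerator Σ(Δx_t−Δx̄)(Δx_{t+1}−Δx̄) = -581.0000
Denominator Σ(Δx_t−Δx̄)² = 720.0000
r_1(Δx) = -581.0000 / 720.0000 = -0.807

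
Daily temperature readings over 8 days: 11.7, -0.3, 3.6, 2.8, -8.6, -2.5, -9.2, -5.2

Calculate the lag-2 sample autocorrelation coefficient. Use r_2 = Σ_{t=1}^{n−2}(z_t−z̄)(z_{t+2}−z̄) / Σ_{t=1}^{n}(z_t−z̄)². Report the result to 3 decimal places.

0.260

Mean z̄ = (11.7 − 0.3 + 3.6 + 2.8 − 8.6 − 2.5 − 9.2 − 5.2)/8 = -0.9625
Deviations from mean: 12.6625, 0.6625, 4.5625, 3.7625, -7.6375, -1.5375, -8.2375, -4.2375
Numerator Σ_{t=1}^{6}(z_t−z̄)(z_{t+2}−z̄) = 89.0634
Denominator Σ(z_t−z̄)² = 342.2588
r_2 = 89.0634 / 342.2588 = 0.260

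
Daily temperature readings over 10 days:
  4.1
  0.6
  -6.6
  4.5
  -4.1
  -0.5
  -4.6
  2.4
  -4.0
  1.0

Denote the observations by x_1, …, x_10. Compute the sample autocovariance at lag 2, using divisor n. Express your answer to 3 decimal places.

Mean x̄ = (4.1 + 0.6 − 6.6 + 4.5 − 4.1 − 0.5 − 4.6 + 2.4 − 4.0 + 1.0)/10 = -0.7200
Σ_{t=1}^{8}(x_t−x̄)(x_{t+2}−x̄) = 31.4652
γ_2 = 31.4652 / 10 = 3.147

3.147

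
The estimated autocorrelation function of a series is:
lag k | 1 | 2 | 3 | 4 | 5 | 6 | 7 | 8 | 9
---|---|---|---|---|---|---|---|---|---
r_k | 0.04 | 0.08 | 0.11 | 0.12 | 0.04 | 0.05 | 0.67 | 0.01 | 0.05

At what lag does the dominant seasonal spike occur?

The largest autocorrelation is r_7 = 0.67; the remaining lags stay at or below 0.12.
The dominant spike at lag 7 indicates a seasonal period of 7.

7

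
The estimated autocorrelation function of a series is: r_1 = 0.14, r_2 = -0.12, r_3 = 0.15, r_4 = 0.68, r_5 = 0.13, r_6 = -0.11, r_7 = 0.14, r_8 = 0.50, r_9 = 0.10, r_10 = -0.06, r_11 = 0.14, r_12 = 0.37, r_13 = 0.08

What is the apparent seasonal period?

The largest autocorrelation is r_4 = 0.68, with weaker echoes at lags 8 (0.50) and 12 (0.37); the remaining lags stay at or below 0.15.
The dominant spike at lag 4 indicates a seasonal period of 4.

4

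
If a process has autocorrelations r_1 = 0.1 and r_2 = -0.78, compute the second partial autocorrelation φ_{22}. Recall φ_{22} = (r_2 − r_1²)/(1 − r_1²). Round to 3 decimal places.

-0.798

φ_{22} = (r_2 − r_1²) / (1 − r_1²)
r_1² = (0.1)² = 0.01
Numerator = -0.78 − 0.0100 = -0.7900; denominator = 1 − 0.0100 = 0.9900
φ_{22} = -0.7900 / 0.9900 = -0.798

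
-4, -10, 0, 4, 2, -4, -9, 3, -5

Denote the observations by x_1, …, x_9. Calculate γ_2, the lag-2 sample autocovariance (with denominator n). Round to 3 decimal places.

Mean x̄ = (-4 − 10 + 0 + 4 + 2 − 4 − 9 + 3 − 5)/9 = -2.5556
Σ_{t=1}^{7}(x_t−x̄)(x_{t+2}−x̄) = -71.9506
γ_2 = -71.9506 / 9 = -7.995

-7.995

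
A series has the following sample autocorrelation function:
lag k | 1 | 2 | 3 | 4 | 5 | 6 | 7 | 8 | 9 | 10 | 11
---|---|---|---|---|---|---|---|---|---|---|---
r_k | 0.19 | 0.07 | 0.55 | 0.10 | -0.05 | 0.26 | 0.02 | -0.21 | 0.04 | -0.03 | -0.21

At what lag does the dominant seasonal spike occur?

3

The largest autocorrelation is r_3 = 0.55, with a weaker echo at lag 6 (0.26); the remaining lags stay at or below 0.19.
The dominant spike at lag 3 indicates a seasonal period of 3.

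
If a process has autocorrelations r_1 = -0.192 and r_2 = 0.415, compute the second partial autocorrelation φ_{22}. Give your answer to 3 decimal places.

0.393

φ_{22} = (r_2 − r_1²) / (1 − r_1²)
r_1² = (-0.192)² = 0.036864
Numerator = 0.415 − 0.0369 = 0.3781; denominator = 1 − 0.0369 = 0.9631
φ_{22} = 0.3781 / 0.9631 = 0.393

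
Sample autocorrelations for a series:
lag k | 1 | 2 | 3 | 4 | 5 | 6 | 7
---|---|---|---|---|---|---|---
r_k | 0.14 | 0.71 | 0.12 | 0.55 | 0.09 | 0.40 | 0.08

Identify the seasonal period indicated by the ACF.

The largest autocorrelation is r_2 = 0.71, with weaker echoes at lags 4 (0.55) and 6 (0.40); the remaining lags stay at or below 0.14.
The dominant spike at lag 2 indicates a seasonal period of 2.

2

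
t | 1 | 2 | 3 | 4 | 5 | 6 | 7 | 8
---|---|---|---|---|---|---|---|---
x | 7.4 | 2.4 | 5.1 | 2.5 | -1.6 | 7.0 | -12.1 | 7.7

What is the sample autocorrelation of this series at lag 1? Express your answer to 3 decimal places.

Mean x̄ = (7.4 + 2.4 + 5.1 + 2.5 − 1.6 + 7.0 − 12.1 + 7.7)/8 = 2.3000
Σ(x_t−x̄)(x_{t+1}−x̄) = (0.5100) + (0.2800) + (0.5600) + (-0.7800) + (-18.3300) + (-67.6800) + (-77.7600) = -163.2000
Denominator Σ(x_t−x̄)² = 307.7200
r_1 = -163.2000 / 307.7200 = -0.530

-0.530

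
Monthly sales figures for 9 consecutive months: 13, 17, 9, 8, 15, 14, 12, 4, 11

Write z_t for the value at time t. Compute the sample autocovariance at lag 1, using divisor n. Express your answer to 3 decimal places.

Mean z̄ = (13 + 17 + 9 + 8 + 15 + 14 + 12 + 4 + 11)/9 = 11.4444
Σ_{t=1}^{8}(z_t−z̄)(z_{t+1}−z̄) = 0.9136
γ_1 = 0.9136 / 9 = 0.102

0.102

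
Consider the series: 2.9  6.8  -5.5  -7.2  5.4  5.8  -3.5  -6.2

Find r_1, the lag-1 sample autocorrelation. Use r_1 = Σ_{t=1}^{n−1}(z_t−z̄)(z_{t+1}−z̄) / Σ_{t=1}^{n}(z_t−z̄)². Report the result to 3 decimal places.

0.064

Mean z̄ = (2.9 + 6.8 − 5.5 − 7.2 + 5.4 + 5.8 − 3.5 − 6.2)/8 = -0.1875
Σ(z_t−z̄)(z_{t+1}−z̄) = (21.5739) + (-37.1211) + (37.2539) + (-39.1823) + (33.4552) + (-19.8336) + (19.9164) = 16.0623
Denominator Σ(z_t−z̄)² = 249.9488
r_1 = 16.0623 / 249.9488 = 0.064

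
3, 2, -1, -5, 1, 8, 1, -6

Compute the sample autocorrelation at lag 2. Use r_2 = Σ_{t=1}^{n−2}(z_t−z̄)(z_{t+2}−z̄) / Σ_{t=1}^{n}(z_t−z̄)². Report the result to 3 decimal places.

Mean z̄ = (3 + 2 − 1 − 5 + 1 + 8 + 1 − 6)/8 = 0.3750
Deviations from mean: 2.6250, 1.6250, -1.3750, -5.3750, 0.6250, 7.6250, 0.6250, -6.3750
Numerator Σ_{t=1}^{6}(z_t−z̄)(z_{t+2}−z̄) = -102.4063
Denominator Σ(z_t−z̄)² = 139.8750
r_2 = -102.4063 / 139.8750 = -0.732

-0.732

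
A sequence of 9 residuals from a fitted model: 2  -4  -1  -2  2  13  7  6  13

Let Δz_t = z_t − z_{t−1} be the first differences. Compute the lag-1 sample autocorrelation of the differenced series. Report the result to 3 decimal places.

First differences Δz: -6, 3, -1, 4, 11, -6, -1, 7
Mean of differences = 1.3750
Numerator Σ(Δz_t−Δz̄)(Δz_{t+1}−Δz̄) = -63.6406
Denominator Σ(Δz_t−Δz̄)² = 253.8750
r_1(Δz) = -63.6406 / 253.8750 = -0.251

-0.251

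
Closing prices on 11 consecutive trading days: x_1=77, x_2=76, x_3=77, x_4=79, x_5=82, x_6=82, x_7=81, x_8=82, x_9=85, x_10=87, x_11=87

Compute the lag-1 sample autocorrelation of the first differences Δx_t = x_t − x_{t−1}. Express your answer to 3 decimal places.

First differences Δx: -1, 1, 2, 3, 0, -1, 1, 3, 2, 0
Mean of differences = 1.0000
Numerator Σ(Δx_t−Δx̄)(Δx_{t+1}−Δx̄) = 3.0000
Denominator Σ(Δx_t−Δx̄)² = 20.0000
r_1(Δx) = 3.0000 / 20.0000 = 0.150

0.150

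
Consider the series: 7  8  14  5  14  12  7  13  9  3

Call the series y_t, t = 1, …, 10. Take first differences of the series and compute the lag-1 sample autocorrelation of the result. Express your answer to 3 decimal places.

-0.531

First differences Δy: 1, 6, -9, 9, -2, -5, 6, -4, -6
Mean of differences = -0.4444
Numerator Σ(Δy_t−Δȳ)(Δy_{t+1}−Δȳ) = -166.7531
Denominator Σ(Δy_t−Δȳ)² = 314.2222
r_1(Δy) = -166.7531 / 314.2222 = -0.531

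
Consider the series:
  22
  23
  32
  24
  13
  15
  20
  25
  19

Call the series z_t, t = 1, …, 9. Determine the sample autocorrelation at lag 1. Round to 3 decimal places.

0.285

Mean z̄ = (22 + 23 + 32 + 24 + 13 + 15 + 20 + 25 + 19)/9 = 21.4444
Numerator Σ_{t=1}^{8}(z_t−z̄)(z_{t+1}−z̄) = 72.5802
Denominator Σ(z_t−z̄)² = 254.2222
r_1 = 72.5802 / 254.2222 = 0.285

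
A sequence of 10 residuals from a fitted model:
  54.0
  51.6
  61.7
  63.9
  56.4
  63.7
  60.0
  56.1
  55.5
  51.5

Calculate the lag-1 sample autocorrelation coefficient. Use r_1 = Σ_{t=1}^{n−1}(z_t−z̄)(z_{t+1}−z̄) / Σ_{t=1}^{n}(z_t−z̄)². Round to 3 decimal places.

Mean z̄ = (54.0 + 51.6 + 61.7 + 63.9 + 56.4 + 63.7 + 60.0 + 56.1 + 55.5 + 51.5)/10 = 57.4400
Numerator Σ_{t=1}^{9}(z_t−z̄)(z_{t+1}−z̄) = 36.2204
Denominator Σ(z_t−z̄)² = 193.4840
r_1 = 36.2204 / 193.4840 = 0.187

0.187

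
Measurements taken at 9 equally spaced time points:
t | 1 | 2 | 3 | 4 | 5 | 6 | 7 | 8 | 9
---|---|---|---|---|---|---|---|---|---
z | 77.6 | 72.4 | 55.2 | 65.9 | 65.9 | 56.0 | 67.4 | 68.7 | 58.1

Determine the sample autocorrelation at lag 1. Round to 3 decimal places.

Mean z̄ = (77.6 + 72.4 + 55.2 + 65.9 + 65.9 + 56.0 + 67.4 + 68.7 + 58.1)/9 = 65.2444
Numerator Σ_{t=1}^{8}(z_t−z̄)(z_{t+1}−z̄) = -32.8442
Denominator Σ(z_t−z̄)² = 458.7022
r_1 = -32.8442 / 458.7022 = -0.072

-0.072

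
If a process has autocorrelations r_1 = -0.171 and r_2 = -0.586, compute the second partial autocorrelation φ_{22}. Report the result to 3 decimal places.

-0.634

φ_{22} = (r_2 − r_1²) / (1 − r_1²)
r_1² = (-0.171)² = 0.029241
Numerator = -0.586 − 0.0292 = -0.6152; denominator = 1 − 0.0292 = 0.9708
φ_{22} = -0.6152 / 0.9708 = -0.634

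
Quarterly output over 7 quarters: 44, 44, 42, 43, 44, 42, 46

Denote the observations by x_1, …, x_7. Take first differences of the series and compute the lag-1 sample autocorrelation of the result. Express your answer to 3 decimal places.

-0.412

First differences Δx: 0, -2, 1, 1, -2, 4
Mean of differences = 0.3333
Numerator Σ(Δx_t−Δx̄)(Δx_{t+1}−Δx̄) = -10.4444
Denominator Σ(Δx_t−Δx̄)² = 25.3333
r_1(Δx) = -10.4444 / 25.3333 = -0.412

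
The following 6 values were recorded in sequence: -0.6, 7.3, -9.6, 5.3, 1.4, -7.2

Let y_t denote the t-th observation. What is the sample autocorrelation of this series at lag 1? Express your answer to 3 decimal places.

-0.557

Mean ȳ = (-0.6 + 7.3 − 9.6 + 5.3 + 1.4 − 7.2)/6 = -0.5667
Numerator Σ_{t=1}^{5}(y_t−ȳ)(y_{t+1}−ȳ) = -125.8278
Denominator Σ(y_t−ȳ)² = 225.7733
r_1 = -125.8278 / 225.7733 = -0.557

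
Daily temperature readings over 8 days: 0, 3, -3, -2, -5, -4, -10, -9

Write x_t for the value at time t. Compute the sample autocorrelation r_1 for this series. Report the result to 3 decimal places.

0.488

Mean x̄ = (0 + 3 − 3 − 2 − 5 − 4 − 10 − 9)/8 = -3.7500
Numerator Σ_{t=1}^{7}(x_t−x̄)(x_{t+1}−x̄) = 64.1875
Denominator Σ(x_t−x̄)² = 131.5000
r_1 = 64.1875 / 131.5000 = 0.488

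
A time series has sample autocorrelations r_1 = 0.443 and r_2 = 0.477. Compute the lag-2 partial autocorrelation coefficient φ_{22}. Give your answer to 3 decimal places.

0.349

φ_{22} = (r_2 − r_1²) / (1 − r_1²)
r_1² = (0.443)² = 0.196249
Numerator = 0.477 − 0.1962 = 0.2808; denominator = 1 − 0.1962 = 0.8038
φ_{22} = 0.2808 / 0.8038 = 0.349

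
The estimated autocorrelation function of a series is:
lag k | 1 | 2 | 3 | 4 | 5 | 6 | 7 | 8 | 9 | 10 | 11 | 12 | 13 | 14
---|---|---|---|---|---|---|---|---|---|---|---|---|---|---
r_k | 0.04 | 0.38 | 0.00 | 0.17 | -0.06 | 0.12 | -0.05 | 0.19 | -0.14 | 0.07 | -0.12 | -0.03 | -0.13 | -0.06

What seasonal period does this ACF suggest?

2

The largest autocorrelation is r_2 = 0.38, with weaker echoes at lags 4 (0.17) and 8 (0.19); the remaining lags stay at or below 0.12.
The dominant spike at lag 2 indicates a seasonal period of 2.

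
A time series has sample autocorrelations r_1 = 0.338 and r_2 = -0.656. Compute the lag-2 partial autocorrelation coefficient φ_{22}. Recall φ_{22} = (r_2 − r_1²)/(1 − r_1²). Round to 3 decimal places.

φ_{22} = (r_2 − r_1²) / (1 − r_1²)
r_1² = (0.338)² = 0.114244
Numerator = -0.656 − 0.1142 = -0.7702; denominator = 1 − 0.1142 = 0.8858
φ_{22} = -0.7702 / 0.8858 = -0.870

-0.870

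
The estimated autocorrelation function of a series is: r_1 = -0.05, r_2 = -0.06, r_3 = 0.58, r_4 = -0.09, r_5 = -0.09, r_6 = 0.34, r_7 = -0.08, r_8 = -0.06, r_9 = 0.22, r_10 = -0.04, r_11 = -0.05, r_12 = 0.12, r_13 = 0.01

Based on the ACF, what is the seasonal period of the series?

The largest autocorrelation is r_3 = 0.58, with weaker echoes at lags 6 (0.34) and 9 (0.22); the remaining lags stay at or below 0.12.
The dominant spike at lag 3 indicates a seasonal period of 3.

3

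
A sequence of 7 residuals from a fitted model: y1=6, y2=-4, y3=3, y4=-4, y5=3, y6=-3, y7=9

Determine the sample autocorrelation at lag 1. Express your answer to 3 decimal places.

Mean ȳ = (6 − 4 + 3 − 4 + 3 − 3 + 9)/7 = 1.4286
Numerator Σ_{t=1}^{6}(y_t−ȳ)(y_{t+1}−ȳ) = -90.8980
Denominator Σ(y_t−ȳ)² = 161.7143
r_1 = -90.8980 / 161.7143 = -0.562

-0.562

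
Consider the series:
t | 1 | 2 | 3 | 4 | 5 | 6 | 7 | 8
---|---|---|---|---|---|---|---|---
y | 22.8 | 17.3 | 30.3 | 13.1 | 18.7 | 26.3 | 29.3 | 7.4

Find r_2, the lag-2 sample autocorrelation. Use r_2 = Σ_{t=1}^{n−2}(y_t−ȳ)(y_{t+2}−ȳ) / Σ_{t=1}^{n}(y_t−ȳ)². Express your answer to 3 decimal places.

-0.237

Mean ȳ = (22.8 + 17.3 + 30.3 + 13.1 + 18.7 + 26.3 + 29.3 + 7.4)/8 = 20.6500
Deviations from mean: 2.1500, -3.3500, 9.6500, -7.5500, -1.9500, 5.6500, 8.6500, -13.2500
Σ(y_t−ȳ)(y_{t+2}−ȳ) = (20.7475) + (25.2925) + (-18.8175) + (-42.6575) + (-16.8675) + (-74.8625) = -107.1650
Denominator Σ(y_t−ȳ)² = 452.0800
r_2 = -107.1650 / 452.0800 = -0.237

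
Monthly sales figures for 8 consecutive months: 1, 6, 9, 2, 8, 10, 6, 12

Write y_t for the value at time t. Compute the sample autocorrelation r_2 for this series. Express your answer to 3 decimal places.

-0.058

Mean ȳ = (1 + 6 + 9 + 2 + 8 + 10 + 6 + 12)/8 = 6.7500
Deviations from mean: -5.7500, -0.7500, 2.2500, -4.7500, 1.2500, 3.2500, -0.7500, 5.2500
Numerator Σ_{t=1}^{6}(y_t−ȳ)(y_{t+2}−ȳ) = -5.8750
Denominator Σ(y_t−ȳ)² = 101.5000
r_2 = -5.8750 / 101.5000 = -0.058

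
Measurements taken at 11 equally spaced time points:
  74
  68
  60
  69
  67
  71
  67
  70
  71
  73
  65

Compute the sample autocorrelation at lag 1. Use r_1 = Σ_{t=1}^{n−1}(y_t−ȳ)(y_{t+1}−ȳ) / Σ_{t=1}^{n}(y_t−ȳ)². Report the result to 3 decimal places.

-0.090

Mean ȳ = (74 + 68 + 60 + 69 + 67 + 71 + 67 + 70 + 71 + 73 + 65)/11 = 68.6364
Numerator Σ_{t=1}^{10}(y_t−ȳ)(y_{t+1}−ȳ) = -13.9504
Denominator Σ(y_t−ȳ)² = 154.5455
r_1 = -13.9504 / 154.5455 = -0.090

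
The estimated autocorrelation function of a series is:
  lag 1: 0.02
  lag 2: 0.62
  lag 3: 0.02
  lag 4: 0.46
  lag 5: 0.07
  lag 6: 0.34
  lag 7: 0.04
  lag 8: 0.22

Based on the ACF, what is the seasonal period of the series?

2

The largest autocorrelation is r_2 = 0.62, with weaker echoes at lags 4 (0.46), 6 (0.34) and 8 (0.22); the remaining lags stay at or below 0.07.
The dominant spike at lag 2 indicates a seasonal period of 2.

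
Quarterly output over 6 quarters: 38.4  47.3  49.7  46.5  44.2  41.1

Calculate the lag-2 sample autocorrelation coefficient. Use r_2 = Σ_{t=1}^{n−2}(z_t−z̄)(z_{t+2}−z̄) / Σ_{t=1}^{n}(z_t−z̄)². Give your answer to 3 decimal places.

Mean z̄ = (38.4 + 47.3 + 49.7 + 46.5 + 44.2 + 41.1)/6 = 44.5333
Deviations from mean: -6.1333, 2.7667, 5.1667, 1.9667, -0.3333, -3.4333
Numerator Σ_{t=1}^{4}(z_t−z̄)(z_{t+2}−z̄) = -34.7222
Denominator Σ(z_t−z̄)² = 87.7333
r_2 = -34.7222 / 87.7333 = -0.396

-0.396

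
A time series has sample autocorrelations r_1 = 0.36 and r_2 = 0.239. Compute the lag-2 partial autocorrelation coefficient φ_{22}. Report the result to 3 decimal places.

0.126

φ_{22} = (r_2 − r_1²) / (1 − r_1²)
r_1² = (0.36)² = 0.1296
Numerator = 0.239 − 0.1296 = 0.1094; denominator = 1 − 0.1296 = 0.8704
φ_{22} = 0.1094 / 0.8704 = 0.126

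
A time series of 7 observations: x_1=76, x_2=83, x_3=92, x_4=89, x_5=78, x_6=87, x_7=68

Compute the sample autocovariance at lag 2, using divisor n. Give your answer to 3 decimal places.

-0.026

Mean x̄ = (76 + 83 + 92 + 89 + 78 + 87 + 68)/7 = 81.8571
Σ_{t=1}^{5}(x_t−x̄)(x_{t+2}−x̄) = -0.1837
γ_2 = -0.1837 / 7 = -0.026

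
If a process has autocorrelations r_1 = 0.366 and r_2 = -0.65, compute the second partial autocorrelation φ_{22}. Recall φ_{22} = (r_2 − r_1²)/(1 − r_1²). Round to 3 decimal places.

-0.905

φ_{22} = (r_2 − r_1²) / (1 − r_1²)
r_1² = (0.366)² = 0.133956
Numerator = -0.65 − 0.1340 = -0.7840; denominator = 1 − 0.1340 = 0.8660
φ_{22} = -0.7840 / 0.8660 = -0.905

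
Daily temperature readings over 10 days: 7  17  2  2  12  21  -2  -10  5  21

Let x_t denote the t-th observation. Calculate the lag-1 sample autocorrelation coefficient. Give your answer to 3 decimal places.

Mean x̄ = (7 + 17 + 2 + 2 + 12 + 21 − 2 − 10 + 5 + 21)/10 = 7.5000
Numerator Σ_{t=1}^{9}(x_t−x̄)(x_{t+1}−x̄) = 57.2500
Denominator Σ(x_t−x̄)² = 938.5000
r_1 = 57.2500 / 938.5000 = 0.061

0.061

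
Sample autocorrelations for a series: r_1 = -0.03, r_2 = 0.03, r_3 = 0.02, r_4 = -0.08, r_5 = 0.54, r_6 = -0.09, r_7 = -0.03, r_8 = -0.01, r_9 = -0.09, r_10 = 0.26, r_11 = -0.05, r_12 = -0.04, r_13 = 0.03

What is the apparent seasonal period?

The largest autocorrelation is r_5 = 0.54, with a weaker echo at lag 10 (0.26); the remaining lags stay at or below 0.03.
The dominant spike at lag 5 indicates a seasonal period of 5.

5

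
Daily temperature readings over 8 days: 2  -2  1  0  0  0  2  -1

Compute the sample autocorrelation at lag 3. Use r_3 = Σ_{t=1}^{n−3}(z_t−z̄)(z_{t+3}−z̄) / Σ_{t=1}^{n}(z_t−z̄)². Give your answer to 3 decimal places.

Mean z̄ = (2 − 2 + 1 + 0 + 0 + 0 + 2 − 1)/8 = 0.2500
Deviations from mean: 1.7500, -2.2500, 0.7500, -0.2500, -0.2500, -0.2500, 1.7500, -1.2500
Σ(z_t−z̄)(z_{t+3}−z̄) = (-0.4375) + (0.5625) + (-0.1875) + (-0.4375) + (0.3125) = -0.1875
Denominator Σ(z_t−z̄)² = 13.5000
r_3 = -0.1875 / 13.5000 = -0.014

-0.014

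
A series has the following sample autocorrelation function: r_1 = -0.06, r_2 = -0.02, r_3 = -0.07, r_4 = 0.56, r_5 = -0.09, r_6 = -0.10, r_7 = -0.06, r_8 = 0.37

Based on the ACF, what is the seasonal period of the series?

The largest autocorrelation is r_4 = 0.56, with a weaker echo at lag 8 (0.37); the remaining lags stay at or below -0.02.
The dominant spike at lag 4 indicates a seasonal period of 4.

4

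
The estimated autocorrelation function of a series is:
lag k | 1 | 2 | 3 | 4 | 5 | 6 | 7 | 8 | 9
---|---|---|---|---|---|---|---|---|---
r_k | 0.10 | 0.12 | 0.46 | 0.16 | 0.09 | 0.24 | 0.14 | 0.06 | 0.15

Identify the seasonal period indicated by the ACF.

3

The largest autocorrelation is r_3 = 0.46, with a weaker echo at lag 6 (0.24); the remaining lags stay at or below 0.16.
The dominant spike at lag 3 indicates a seasonal period of 3.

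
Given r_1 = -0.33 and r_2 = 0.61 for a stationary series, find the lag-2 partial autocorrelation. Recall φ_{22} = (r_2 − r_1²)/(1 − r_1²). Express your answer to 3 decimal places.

0.562

φ_{22} = (r_2 − r_1²) / (1 − r_1²)
r_1² = (-0.33)² = 0.1089
Numerator = 0.61 − 0.1089 = 0.5011; denominator = 1 − 0.1089 = 0.8911
φ_{22} = 0.5011 / 0.8911 = 0.562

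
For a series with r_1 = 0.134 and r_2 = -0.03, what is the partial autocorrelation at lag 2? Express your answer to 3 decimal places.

-0.049

φ_{22} = (r_2 − r_1²) / (1 − r_1²)
r_1² = (0.134)² = 0.017956
Numerator = -0.03 − 0.0180 = -0.0480; denominator = 1 − 0.0180 = 0.9820
φ_{22} = -0.0480 / 0.9820 = -0.049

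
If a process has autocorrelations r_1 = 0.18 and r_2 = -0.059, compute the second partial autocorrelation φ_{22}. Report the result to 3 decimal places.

-0.094

φ_{22} = (r_2 − r_1²) / (1 − r_1²)
r_1² = (0.18)² = 0.0324
Numerator = -0.059 − 0.0324 = -0.0914; denominator = 1 − 0.0324 = 0.9676
φ_{22} = -0.0914 / 0.9676 = -0.094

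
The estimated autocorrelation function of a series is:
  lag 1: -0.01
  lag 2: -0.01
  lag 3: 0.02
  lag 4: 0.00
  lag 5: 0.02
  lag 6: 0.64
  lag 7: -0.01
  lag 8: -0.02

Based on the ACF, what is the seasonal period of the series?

6

The largest autocorrelation is r_6 = 0.64; the remaining lags stay at or below 0.02.
The dominant spike at lag 6 indicates a seasonal period of 6.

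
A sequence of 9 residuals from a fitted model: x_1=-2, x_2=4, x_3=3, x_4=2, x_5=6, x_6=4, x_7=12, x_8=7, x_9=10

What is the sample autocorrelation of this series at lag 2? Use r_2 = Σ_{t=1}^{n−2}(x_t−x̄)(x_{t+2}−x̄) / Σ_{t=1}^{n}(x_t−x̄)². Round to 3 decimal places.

0.404

Mean x̄ = (-2 + 4 + 3 + 2 + 6 + 4 + 12 + 7 + 10)/9 = 5.1111
Σ(x_t−x̄)(x_{t+2}−x̄) = (15.0123) + (3.4568) + (-1.8765) + (3.4568) + (6.1235) + (-2.0988) + (33.6790) = 57.7531
Denominator Σ(x_t−x̄)² = 142.8889
r_2 = 57.7531 / 142.8889 = 0.404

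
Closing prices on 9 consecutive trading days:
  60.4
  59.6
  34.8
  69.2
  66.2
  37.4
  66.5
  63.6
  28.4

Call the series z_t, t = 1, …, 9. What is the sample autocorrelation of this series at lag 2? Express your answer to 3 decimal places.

Mean z̄ = (60.4 + 59.6 + 34.8 + 69.2 + 66.2 + 37.4 + 66.5 + 63.6 + 28.4)/9 = 54.0111
Numerator Σ_{t=1}^{7}(z_t−z̄)(z_{t+2}−z̄) = -851.2258
Denominator Σ(z_t−z̄)² = 2000.1689
r_2 = -851.2258 / 2000.1689 = -0.426

-0.426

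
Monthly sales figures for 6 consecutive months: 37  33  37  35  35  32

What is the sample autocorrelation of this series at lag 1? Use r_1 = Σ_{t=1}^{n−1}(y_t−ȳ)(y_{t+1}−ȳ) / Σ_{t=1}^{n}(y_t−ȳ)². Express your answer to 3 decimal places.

Mean ȳ = (37 + 33 + 37 + 35 + 35 + 32)/6 = 34.8333
Deviations from mean: 2.1667, -1.8333, 2.1667, 0.1667, 0.1667, -2.8333
Σ(y_t−ȳ)(y_{t+1}−ȳ) = (-3.9722) + (-3.9722) + (0.3611) + (0.0278) + (-0.4722) = -8.0278
Denominator Σ(y_t−ȳ)² = 20.8333
r_1 = -8.0278 / 20.8333 = -0.385

-0.385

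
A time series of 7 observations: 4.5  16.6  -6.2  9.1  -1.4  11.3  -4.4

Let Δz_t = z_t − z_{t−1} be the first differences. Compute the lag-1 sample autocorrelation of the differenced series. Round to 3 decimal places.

First differences Δz: 12.1, -22.8, 15.3, -10.5, 12.7, -15.7
Mean of differences = -1.4833
Numerator Σ(Δz_t−Δz̄)(Δz_{t+1}−Δz̄) = -1128.1719
Denominator Σ(Δz_t−Δz̄)² = 1405.1683
r_1(Δz) = -1128.1719 / 1405.1683 = -0.803

-0.803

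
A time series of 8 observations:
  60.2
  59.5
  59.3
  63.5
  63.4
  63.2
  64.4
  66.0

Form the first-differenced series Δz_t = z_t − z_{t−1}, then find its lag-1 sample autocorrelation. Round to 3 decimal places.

First differences Δz: -0.7, -0.2, 4.2, -0.1, -0.2, 1.2, 1.6
Mean of differences = 0.8286
Numerator Σ(Δz_t−Δz̄)(Δz_{t+1}−Δz̄) = -4.1665
Denominator Σ(Δz_t−Δz̄)² = 17.4143
r_1(Δz) = -4.1665 / 17.4143 = -0.239

-0.239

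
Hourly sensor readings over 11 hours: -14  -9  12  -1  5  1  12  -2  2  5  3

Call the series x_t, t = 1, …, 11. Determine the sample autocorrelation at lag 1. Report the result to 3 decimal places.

Mean x̄ = (-14 − 9 + 12 − 1 + 5 + 1 + 12 − 2 + 2 + 5 + 3)/11 = 1.2727
Numerator Σ_{t=1}^{10}(x_t−x̄)(x_{t+1}−x̄) = -18.4380
Denominator Σ(x_t−x̄)² = 616.1818
r_1 = -18.4380 / 616.1818 = -0.030

-0.030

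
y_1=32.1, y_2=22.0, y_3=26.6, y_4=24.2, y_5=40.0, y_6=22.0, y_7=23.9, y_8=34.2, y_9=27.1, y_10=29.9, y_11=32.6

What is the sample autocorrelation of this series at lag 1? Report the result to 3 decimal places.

-0.389

Mean ȳ = (32.1 + 22.0 + 26.6 + 24.2 + 40.0 + 22.0 + 23.9 + 34.2 + 27.1 + 29.9 + 32.6)/11 = 28.6000
Numerator Σ_{t=1}^{10}(y_t−ȳ)(y_{t+1}−ȳ) = -126.9500
Denominator Σ(y_t−ȳ)² = 326.0800
r_1 = -126.9500 / 326.0800 = -0.389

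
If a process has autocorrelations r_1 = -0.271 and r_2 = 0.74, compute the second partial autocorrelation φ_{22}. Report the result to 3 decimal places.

0.719

φ_{22} = (r_2 − r_1²) / (1 − r_1²)
r_1² = (-0.271)² = 0.073441
Numerator = 0.74 − 0.0734 = 0.6666; denominator = 1 − 0.0734 = 0.9266
φ_{22} = 0.6666 / 0.9266 = 0.719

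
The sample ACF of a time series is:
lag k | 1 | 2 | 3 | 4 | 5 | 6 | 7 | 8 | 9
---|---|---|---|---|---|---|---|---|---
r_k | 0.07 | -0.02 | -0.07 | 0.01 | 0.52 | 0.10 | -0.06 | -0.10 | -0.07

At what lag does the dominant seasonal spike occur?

The largest autocorrelation is r_5 = 0.52; the remaining lags stay at or below 0.10.
The dominant spike at lag 5 indicates a seasonal period of 5.

5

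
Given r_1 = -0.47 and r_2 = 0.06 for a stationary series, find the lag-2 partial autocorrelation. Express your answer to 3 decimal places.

φ_{22} = (r_2 − r_1²) / (1 − r_1²)
r_1² = (-0.47)² = 0.2209
Numerator = 0.06 − 0.2209 = -0.1609; denominator = 1 − 0.2209 = 0.7791
φ_{22} = -0.1609 / 0.7791 = -0.207

-0.207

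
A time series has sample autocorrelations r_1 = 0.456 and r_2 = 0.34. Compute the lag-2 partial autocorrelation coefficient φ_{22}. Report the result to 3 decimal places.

0.167

φ_{22} = (r_2 − r_1²) / (1 − r_1²)
r_1² = (0.456)² = 0.207936
Numerator = 0.34 − 0.2079 = 0.1321; denominator = 1 − 0.2079 = 0.7921
φ_{22} = 0.1321 / 0.7921 = 0.167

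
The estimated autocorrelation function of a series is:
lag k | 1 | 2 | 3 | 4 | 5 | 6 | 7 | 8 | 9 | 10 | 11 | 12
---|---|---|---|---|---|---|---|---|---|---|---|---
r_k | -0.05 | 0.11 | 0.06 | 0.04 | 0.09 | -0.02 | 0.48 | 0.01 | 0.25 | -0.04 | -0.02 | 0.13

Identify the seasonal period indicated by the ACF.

7

The largest autocorrelation is r_7 = 0.48; the remaining lags stay at or below 0.25.
The dominant spike at lag 7 indicates a seasonal period of 7.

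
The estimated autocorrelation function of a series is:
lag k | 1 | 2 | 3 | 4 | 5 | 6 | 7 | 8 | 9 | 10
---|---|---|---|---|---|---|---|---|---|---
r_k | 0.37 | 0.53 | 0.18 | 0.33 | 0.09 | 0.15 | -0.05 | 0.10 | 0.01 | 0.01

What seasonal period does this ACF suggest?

The largest autocorrelation is r_2 = 0.53; the remaining lags stay at or below 0.37.
The dominant spike at lag 2 indicates a seasonal period of 2.

2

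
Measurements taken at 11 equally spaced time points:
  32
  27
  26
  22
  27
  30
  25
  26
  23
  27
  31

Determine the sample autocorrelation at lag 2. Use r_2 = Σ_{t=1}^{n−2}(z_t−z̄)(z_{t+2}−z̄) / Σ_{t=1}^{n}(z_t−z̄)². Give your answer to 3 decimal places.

Mean z̄ = (32 + 27 + 26 + 22 + 27 + 30 + 25 + 26 + 23 + 27 + 31)/11 = 26.9091
Numerator Σ_{t=1}^{9}(z_t−z̄)(z_{t+2}−z̄) = -31.9256
Denominator Σ(z_t−z̄)² = 96.9091
r_2 = -31.9256 / 96.9091 = -0.329

-0.329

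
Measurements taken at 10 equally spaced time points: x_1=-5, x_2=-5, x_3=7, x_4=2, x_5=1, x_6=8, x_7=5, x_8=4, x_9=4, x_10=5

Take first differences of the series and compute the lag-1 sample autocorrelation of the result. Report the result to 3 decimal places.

-0.417

First differences Δx: 0, 12, -5, -1, 7, -3, -1, 0, 1
Mean of differences = 1.1111
Numerator Σ(Δx_t−Δx̄)(Δx_{t+1}−Δx̄) = -91.2346
Denominator Σ(Δx_t−Δx̄)² = 218.8889
r_1(Δx) = -91.2346 / 218.8889 = -0.417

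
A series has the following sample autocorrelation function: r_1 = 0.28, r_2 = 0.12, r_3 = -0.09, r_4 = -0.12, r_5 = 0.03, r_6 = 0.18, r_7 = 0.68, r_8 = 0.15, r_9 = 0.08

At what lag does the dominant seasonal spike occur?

7

The largest autocorrelation is r_7 = 0.68; the remaining lags stay at or below 0.28. The elevated value at lag 1 (0.28), dropping to 0.12 at lag 2, reflects decaying short-term dependence rather than seasonality.
The dominant spike at lag 7 indicates a seasonal period of 7.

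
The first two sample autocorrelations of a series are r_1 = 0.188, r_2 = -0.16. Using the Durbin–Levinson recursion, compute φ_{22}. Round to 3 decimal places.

φ_{22} = (r_2 − r_1²) / (1 − r_1²)
r_1² = (0.188)² = 0.035344
Numerator = -0.16 − 0.0353 = -0.1953; denominator = 1 − 0.0353 = 0.9647
φ_{22} = -0.1953 / 0.9647 = -0.203

-0.203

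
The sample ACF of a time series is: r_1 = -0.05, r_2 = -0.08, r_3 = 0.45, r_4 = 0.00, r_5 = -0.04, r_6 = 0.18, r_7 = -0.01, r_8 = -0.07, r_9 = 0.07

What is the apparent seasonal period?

The largest autocorrelation is r_3 = 0.45, with a weaker echo at lag 6 (0.18); the remaining lags stay at or below 0.07.
The dominant spike at lag 3 indicates a seasonal period of 3.

3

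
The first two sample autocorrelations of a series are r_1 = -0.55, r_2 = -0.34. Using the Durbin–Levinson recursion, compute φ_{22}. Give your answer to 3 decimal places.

-0.921

φ_{22} = (r_2 − r_1²) / (1 − r_1²)
r_1² = (-0.55)² = 0.3025
Numerator = -0.34 − 0.3025 = -0.6425; denominator = 1 − 0.3025 = 0.6975
φ_{22} = -0.6425 / 0.6975 = -0.921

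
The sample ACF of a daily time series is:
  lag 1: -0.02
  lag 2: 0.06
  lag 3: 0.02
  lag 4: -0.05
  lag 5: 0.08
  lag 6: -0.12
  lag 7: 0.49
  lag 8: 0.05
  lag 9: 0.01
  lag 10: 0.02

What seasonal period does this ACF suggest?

7

The largest autocorrelation is r_7 = 0.49; the remaining lags stay at or below 0.08.
The dominant spike at lag 7 indicates a seasonal period of 7.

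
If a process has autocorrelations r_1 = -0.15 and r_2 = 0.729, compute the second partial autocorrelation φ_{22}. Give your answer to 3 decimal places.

0.723

φ_{22} = (r_2 − r_1²) / (1 − r_1²)
r_1² = (-0.15)² = 0.0225
Numerator = 0.729 − 0.0225 = 0.7065; denominator = 1 − 0.0225 = 0.9775
φ_{22} = 0.7065 / 0.9775 = 0.723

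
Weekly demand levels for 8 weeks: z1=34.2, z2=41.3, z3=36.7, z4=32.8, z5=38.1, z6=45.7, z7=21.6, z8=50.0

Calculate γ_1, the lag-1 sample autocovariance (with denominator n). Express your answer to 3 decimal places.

Mean z̄ = (34.2 + 41.3 + 36.7 + 32.8 + 38.1 + 45.7 + 21.6 + 50.0)/8 = 37.5500
Deviations: -3.3500, 3.7500, -0.8500, -4.7500, 0.5500, 8.1500, -15.9500, 12.4500
Σ_{t=1}^{7}(z_t−z̄)(z_{t+1}−z̄) = -338.4125
γ_1 = -338.4125 / 8 = -42.302

-42.302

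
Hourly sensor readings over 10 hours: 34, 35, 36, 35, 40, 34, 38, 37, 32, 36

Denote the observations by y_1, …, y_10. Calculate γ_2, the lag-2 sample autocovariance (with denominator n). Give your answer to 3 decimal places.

Mean ȳ = (34 + 35 + 36 + 35 + 40 + 34 + 38 + 37 + 32 + 36)/10 = 35.7000
Σ_{t=1}^{8}(y_t−ȳ)(y_{t+2}−ȳ) = 2.0200
γ_2 = 2.0200 / 10 = 0.202

0.202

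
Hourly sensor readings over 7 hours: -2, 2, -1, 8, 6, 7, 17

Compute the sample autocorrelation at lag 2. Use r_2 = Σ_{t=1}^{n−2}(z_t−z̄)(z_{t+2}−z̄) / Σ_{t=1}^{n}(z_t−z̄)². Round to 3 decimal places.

Mean z̄ = (-2 + 2 − 1 + 8 + 6 + 7 + 17)/7 = 5.2857
Deviations from mean: -7.2857, -3.2857, -6.2857, 2.7143, 0.7143, 1.7143, 11.7143
Σ(z_t−z̄)(z_{t+2}−z̄) = (45.7959) + (-8.9184) + (-4.4898) + (4.6531) + (8.3673) = 45.4082
Denominator Σ(z_t−z̄)² = 251.4286
r_2 = 45.4082 / 251.4286 = 0.181

0.181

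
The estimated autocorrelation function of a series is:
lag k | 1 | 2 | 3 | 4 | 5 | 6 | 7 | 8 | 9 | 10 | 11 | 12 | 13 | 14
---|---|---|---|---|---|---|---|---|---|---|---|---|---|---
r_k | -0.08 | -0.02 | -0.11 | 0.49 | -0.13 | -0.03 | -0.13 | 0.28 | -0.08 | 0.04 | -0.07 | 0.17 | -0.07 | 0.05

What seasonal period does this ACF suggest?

4

The largest autocorrelation is r_4 = 0.49, with weaker echoes at lags 8 (0.28) and 12 (0.17); the remaining lags stay at or below 0.05.
The dominant spike at lag 4 indicates a seasonal period of 4.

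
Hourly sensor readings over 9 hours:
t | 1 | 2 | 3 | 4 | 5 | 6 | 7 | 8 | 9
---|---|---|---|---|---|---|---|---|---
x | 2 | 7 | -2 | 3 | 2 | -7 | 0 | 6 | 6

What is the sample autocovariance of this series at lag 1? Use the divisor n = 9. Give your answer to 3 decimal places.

Mean x̄ = (2 + 7 − 2 + 3 + 2 − 7 + 0 + 6 + 6)/9 = 1.8889
Σ_{t=1}^{8}(x_t−x̄)(x_{t+1}−x̄) = 1.4321
γ_1 = 1.4321 / 9 = 0.159

0.159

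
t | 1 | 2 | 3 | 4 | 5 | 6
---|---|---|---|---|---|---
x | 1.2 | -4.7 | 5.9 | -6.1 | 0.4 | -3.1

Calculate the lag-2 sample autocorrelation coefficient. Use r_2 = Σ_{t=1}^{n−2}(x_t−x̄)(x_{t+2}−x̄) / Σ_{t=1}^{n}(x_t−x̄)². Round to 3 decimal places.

0.554

Mean x̄ = (1.2 − 4.7 + 5.9 − 6.1 + 0.4 − 3.1)/6 = -1.0667
Σ(x_t−x̄)(x_{t+2}−x̄) = (15.7911) + (18.2878) + (10.2178) + (10.2344) = 54.5311
Denominator Σ(x_t−x̄)² = 98.4933
r_2 = 54.5311 / 98.4933 = 0.554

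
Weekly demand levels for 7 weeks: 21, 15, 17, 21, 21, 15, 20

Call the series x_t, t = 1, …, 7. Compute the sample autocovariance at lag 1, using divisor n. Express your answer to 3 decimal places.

Mean x̄ = (21 + 15 + 17 + 21 + 21 + 15 + 20)/7 = 18.5714
Deviations: 2.4286, -3.5714, -1.5714, 2.4286, 2.4286, -3.5714, 1.4286
Σ_{t=1}^{6}(x_t−x̄)(x_{t+1}−x̄) = -14.7551
γ_1 = -14.7551 / 7 = -2.108

-2.108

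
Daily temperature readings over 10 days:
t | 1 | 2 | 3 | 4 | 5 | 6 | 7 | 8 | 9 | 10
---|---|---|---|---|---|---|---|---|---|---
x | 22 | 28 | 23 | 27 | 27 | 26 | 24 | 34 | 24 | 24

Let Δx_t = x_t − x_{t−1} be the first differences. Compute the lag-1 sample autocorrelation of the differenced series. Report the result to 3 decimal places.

-0.594

First differences Δx: 6, -5, 4, 0, -1, -2, 10, -10, 0
Mean of differences = 0.2222
Numerator Σ(Δx_t−Δx̄)(Δx_{t+1}−Δx̄) = -167.1605
Denominator Σ(Δx_t−Δx̄)² = 281.5556
r_1(Δx) = -167.1605 / 281.5556 = -0.594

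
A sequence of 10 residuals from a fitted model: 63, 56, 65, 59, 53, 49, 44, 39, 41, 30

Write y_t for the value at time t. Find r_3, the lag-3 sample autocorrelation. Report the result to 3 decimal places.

0.140

Mean ȳ = (63 + 56 + 65 + 59 + 53 + 49 + 44 + 39 + 41 + 30)/10 = 49.9000
Σ(y_t−ȳ)(y_{t+3}−ȳ) = (119.2100) + (18.9100) + (-13.5900) + (-53.6900) + (-33.7900) + (8.0100) + (117.4100) = 162.4700
Denominator Σ(y_t−ȳ)² = 1158.9000
r_3 = 162.4700 / 1158.9000 = 0.140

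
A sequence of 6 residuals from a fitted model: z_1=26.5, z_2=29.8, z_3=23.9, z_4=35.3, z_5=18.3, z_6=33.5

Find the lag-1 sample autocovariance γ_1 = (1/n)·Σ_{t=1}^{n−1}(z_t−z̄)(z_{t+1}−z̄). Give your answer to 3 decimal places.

Mean z̄ = (26.5 + 29.8 + 23.9 + 35.3 + 18.3 + 33.5)/6 = 27.8833
Deviations: -1.3833, 1.9167, -3.9833, 7.4167, -9.5833, 5.6167
Σ_{t=1}^{5}(z_t−z̄)(z_{t+1}−z̄) = -164.7319
γ_1 = -164.7319 / 6 = -27.455

-27.455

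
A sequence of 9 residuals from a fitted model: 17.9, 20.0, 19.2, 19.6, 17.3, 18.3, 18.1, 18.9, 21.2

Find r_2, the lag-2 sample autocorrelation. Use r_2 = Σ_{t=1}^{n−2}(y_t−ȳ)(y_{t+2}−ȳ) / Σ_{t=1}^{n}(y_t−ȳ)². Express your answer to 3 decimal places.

-0.078

Mean ȳ = (17.9 + 20.0 + 19.2 + 19.6 + 17.3 + 18.3 + 18.1 + 18.9 + 21.2)/9 = 18.9444
Σ(y_t−ȳ)(y_{t+2}−ȳ) = (-0.2669) + (0.6920) + (-0.4202) + (-0.4225) + (1.3886) + (0.0286) + (-1.9047) = -0.9051
Denominator Σ(y_t−ȳ)² = 11.6222
r_2 = -0.9051 / 11.6222 = -0.078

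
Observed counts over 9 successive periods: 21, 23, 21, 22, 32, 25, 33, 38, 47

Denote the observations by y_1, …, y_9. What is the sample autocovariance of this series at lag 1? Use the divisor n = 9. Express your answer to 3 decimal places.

33.554

Mean ȳ = (21 + 23 + 21 + 22 + 32 + 25 + 33 + 38 + 47)/9 = 29.1111
Σ_{t=1}^{8}(y_t−ȳ)(y_{t+1}−ȳ) = 301.9877
γ_1 = 301.9877 / 9 = 33.554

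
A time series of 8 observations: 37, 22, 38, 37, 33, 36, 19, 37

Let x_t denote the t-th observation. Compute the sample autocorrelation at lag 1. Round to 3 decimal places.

Mean x̄ = (37 + 22 + 38 + 37 + 33 + 36 + 19 + 37)/8 = 32.3750
Deviations from mean: 4.6250, -10.3750, 5.6250, 4.6250, 0.6250, 3.6250, -13.3750, 4.6250
Σ(x_t−x̄)(x_{t+1}−x̄) = (-47.9844) + (-58.3594) + (26.0156) + (2.8906) + (2.2656) + (-48.4844) + (-61.8594) = -185.5156
Denominator Σ(x_t−x̄)² = 395.8750
r_1 = -185.5156 / 395.8750 = -0.469

-0.469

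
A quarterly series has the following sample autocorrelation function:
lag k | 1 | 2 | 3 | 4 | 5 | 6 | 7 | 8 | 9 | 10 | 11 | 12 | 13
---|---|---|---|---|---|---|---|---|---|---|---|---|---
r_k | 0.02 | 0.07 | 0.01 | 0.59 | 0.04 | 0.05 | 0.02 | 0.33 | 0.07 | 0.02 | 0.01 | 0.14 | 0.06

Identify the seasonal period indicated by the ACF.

The largest autocorrelation is r_4 = 0.59, with a weaker echo at lag 8 (0.33); the remaining lags stay at or below 0.14.
The dominant spike at lag 4 indicates a seasonal period of 4.

4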